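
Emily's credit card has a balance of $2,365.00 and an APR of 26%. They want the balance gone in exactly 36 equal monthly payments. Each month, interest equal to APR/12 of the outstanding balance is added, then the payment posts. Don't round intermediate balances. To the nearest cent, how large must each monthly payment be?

$95.29

Monthly rate r = 26%/12 = 2.16667% = 0.0216667.
Level-payment amortization: P = B₀·r / (1 − (1+r)^(−n)) = 2365.00·0.0216667 / (1 − 1.02167^(−36)).
Denominator 1 − (1+r)^(−36) = 0.537759567.
P = 51.2417 / 0.537759567 ≈ 95.29.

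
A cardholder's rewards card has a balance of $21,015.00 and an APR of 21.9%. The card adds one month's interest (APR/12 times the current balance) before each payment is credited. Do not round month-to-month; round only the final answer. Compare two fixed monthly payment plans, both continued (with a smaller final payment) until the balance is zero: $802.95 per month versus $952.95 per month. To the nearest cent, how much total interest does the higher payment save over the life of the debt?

Monthly rate r = 21.9%/12 = 1.825% = 0.01825.
At $802.95/mo: n = ⌈−ln(1 − rB₀/P)/ln(1+r)⌉ = 36 payments (last $729.32); total interest = total paid − $21,015.00 = $7,817.57.
At $952.95/mo: 29 payments (last $452.14); total interest $6,119.74.
Interest saved = $7,817.57 − $6,119.74 = $1,697.83.

$1,697.83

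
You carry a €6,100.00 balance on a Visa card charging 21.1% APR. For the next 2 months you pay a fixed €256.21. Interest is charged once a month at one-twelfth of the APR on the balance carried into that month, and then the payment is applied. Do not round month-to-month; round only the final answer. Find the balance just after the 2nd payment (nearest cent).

€5,799.48

Monthly rate r = 21.1%/12 = 1.75833% = 0.0175833.
Each month: B ← B·(1+r) − €256.21.
Month 1: interest €107.26; balance after payment €5,951.05.
Month 2: interest €104.64; balance after payment €5,799.48.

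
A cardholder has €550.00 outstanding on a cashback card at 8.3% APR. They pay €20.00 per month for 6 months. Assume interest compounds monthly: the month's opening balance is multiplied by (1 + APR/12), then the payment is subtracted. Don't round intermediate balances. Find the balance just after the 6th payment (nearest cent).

Monthly rate r = 8.3%/12 = 0.691667% = 0.00691667.
Each month: B ← B·(1+r) − €20.00.
Month 1: interest €3.80; balance after payment €533.80.
Month 2: interest €3.69; balance after payment €517.50.
Month 3: interest €3.58; balance after payment €501.08.
Month 4: interest €3.47; balance after payment €484.54.
Month 5: interest €3.35; balance after payment €467.89.
Month 6: interest €3.24; balance after payment €451.13.

€451.13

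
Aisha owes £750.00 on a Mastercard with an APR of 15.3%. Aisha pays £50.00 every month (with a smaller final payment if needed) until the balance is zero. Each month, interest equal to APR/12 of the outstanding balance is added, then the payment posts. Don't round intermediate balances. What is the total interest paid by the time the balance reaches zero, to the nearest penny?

£87.77

Monthly rate r = 15.3%/12 = 1.275% = 0.01275.
Payoff takes n = ⌈−ln(1 − rB₀/P)/ln(1+r)⌉ = ⌈16.754⌉ = 17 payments; the last is £37.77.
Total paid = 16·£50.00 + £37.77 = £837.77.
Total interest = total paid − principal = £837.77 − £750.00 = £87.77.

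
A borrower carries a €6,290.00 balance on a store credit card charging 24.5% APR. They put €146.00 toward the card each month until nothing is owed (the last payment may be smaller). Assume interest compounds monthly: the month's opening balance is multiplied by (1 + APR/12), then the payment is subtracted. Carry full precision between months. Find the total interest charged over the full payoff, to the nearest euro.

€9,002

Monthly rate r = 24.5%/12 = 2.04167% = 0.0204167.
Payoff takes n = ⌈−ln(1 − rB₀/P)/ln(1+r)⌉ = ⌈104.739⌉ = 105 payments; the last is €108.24.
Total paid = 104·€146.00 + €108.24 = €15,292.24.
Total interest = total paid − principal = €15,292.24 − €6,290.00 = €9,002.24.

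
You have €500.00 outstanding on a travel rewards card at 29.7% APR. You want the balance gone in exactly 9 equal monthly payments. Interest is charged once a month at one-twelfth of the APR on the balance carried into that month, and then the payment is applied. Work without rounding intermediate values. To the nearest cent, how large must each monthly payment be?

€62.65

Monthly rate r = 29.7%/12 = 2.475% = 0.02475.
Level-payment amortization: P = B₀·r / (1 − (1+r)^(−n)) = 500.00·0.02475 / (1 − 1.02475^(−9)).
Denominator 1 − (1+r)^(−9) = 0.197511796.
P = 12.375 / 0.197511796 ≈ 62.65.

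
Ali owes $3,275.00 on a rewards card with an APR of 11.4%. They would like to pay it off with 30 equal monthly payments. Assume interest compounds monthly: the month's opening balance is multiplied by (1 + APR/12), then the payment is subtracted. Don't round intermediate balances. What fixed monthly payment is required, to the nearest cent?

Monthly rate r = 11.4%/12 = 0.95% = 0.0095.
Level-payment amortization: P = B₀·r / (1 − (1+r)^(−n)) = 3275.00·0.0095 / (1 − 1.0095^(−30)).
Denominator 1 − (1+r)^(−30) = 0.246973428.
P = 31.1125 / 0.246973428 ≈ 125.98.

$125.98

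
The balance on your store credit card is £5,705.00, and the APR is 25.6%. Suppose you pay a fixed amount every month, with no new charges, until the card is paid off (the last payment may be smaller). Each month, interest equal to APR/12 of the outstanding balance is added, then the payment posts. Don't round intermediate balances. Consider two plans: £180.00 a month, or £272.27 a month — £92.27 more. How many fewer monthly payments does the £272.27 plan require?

25 fewer payments

Monthly rate r = 25.6%/12 = 2.13333% = 0.0213333.
At £180.00/mo: n = ⌈−ln(1 − rB₀/P)/ln(1+r)⌉ = 54 payments (last £74.60); total interest = total paid − £5,705.00 = £3,909.60.
At £272.27/mo: 29 payments (last £17.71); total interest £1,936.27.
Payments saved = 54 − 29 = 25.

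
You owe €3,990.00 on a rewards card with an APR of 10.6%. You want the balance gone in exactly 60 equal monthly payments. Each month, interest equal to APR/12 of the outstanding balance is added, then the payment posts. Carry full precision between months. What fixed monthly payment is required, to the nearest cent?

Monthly rate r = 10.6%/12 = 0.883333% = 0.00883333.
Level-payment amortization: P = B₀·r / (1 − (1+r)^(−n)) = 3990.00·0.00883333 / (1 − 1.00883^(−60)).
Denominator 1 − (1+r)^(−60) = 0.41002367.
P = 35.245 / 0.41002367 ≈ 85.96.

€85.96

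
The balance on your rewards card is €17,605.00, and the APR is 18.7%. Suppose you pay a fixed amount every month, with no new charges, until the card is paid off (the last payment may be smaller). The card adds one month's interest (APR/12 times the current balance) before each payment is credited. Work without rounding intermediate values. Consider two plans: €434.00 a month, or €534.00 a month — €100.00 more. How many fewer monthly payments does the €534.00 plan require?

18 fewer payments

Monthly rate r = 18.7%/12 = 1.55833% = 0.0155833.
At €434.00/mo: n = ⌈−ln(1 − rB₀/P)/ln(1+r)⌉ = 65 payments (last €292.20); total interest = total paid − €17,605.00 = €10,463.20.
At €534.00/mo: 47 payments (last €337.15); total interest €7,296.15.
Payments saved = 65 − 47 = 18.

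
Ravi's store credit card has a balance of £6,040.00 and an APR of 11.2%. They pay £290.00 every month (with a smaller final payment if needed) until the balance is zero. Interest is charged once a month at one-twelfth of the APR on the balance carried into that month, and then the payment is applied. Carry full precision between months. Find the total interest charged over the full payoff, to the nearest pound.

Monthly rate r = 11.2%/12 = 0.933333% = 0.00933333.
Payoff takes n = ⌈−ln(1 − rB₀/P)/ln(1+r)⌉ = ⌈23.268⌉ = 24 payments; the last is £77.85.
Total paid = 23·£290.00 + £77.85 = £6,747.85.
Total interest = total paid − principal = £6,747.85 − £6,040.00 = £707.85.

£708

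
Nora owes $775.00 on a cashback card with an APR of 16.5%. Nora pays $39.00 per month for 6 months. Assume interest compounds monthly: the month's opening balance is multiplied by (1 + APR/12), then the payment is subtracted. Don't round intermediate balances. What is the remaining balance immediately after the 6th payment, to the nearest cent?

Monthly rate r = 16.5%/12 = 1.375% = 0.01375.
Each month: B ← B·(1+r) − $39.00.
Month 1: interest $10.66; balance after payment $746.66.
Month 2: interest $10.27; balance after payment $717.92.
Month 3: interest $9.87; balance after payment $688.79.
Month 4: interest $9.47; balance after payment $659.27.
Month 5: interest $9.06; balance after payment $629.33.
Month 6: interest $8.65; balance after payment $598.98.

$598.98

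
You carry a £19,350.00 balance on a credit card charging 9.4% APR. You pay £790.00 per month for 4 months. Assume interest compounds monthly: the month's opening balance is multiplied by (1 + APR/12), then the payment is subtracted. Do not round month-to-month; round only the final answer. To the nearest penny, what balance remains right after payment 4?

Monthly rate r = 9.4%/12 = 0.783333% = 0.00783333.
Each month: B ← B·(1+r) − £790.00.
Month 1: interest £151.57; balance after payment £18,711.58.
Month 2: interest £146.57; balance after payment £18,068.15.
Month 3: interest £141.53; balance after payment £17,419.68.
Month 4: interest £136.45; balance after payment £16,766.14.

£16,766.14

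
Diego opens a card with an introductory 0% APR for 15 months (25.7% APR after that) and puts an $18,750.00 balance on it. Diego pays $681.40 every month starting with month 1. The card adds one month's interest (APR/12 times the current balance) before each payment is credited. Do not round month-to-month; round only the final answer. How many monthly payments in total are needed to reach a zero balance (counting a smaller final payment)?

Promo months 1–15 at r₀ = 0%/12 = 0; months 16+ at r₁ = 25.7%/12 = 0.0214167.
After month 15 (no interest yet): B = $18,750.00 − 15·$681.40 = $8,529.00.
Then at r₁ with $681.40/mo: n₂ = −ln(1 − r₁·B/P)/ln(1+r₁) ≈ 14.73 → 15 more payments.

30 months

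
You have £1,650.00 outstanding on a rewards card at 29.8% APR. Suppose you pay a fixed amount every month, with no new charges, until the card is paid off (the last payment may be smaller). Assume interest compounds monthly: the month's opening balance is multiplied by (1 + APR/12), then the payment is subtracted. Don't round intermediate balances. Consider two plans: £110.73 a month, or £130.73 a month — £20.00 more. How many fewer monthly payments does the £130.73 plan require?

Monthly rate r = 29.8%/12 = 2.48333% = 0.0248333.
At £110.73/mo: n = ⌈−ln(1 − rB₀/P)/ln(1+r)⌉ = 19 payments (last £93.02); total interest = total paid − £1,650.00 = £436.16.
At £130.73/mo: 16 payments (last £43.53); total interest £354.48.
Payments saved = 19 − 16 = 3.

3 fewer payments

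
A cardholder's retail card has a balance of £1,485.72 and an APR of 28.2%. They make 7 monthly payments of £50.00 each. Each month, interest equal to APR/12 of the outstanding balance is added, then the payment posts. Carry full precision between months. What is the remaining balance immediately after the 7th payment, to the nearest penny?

£1,372.38

Monthly rate r = 28.2%/12 = 2.35% = 0.0235.
Each month: B ← B·(1+r) − £50.00.
Month 1: interest £34.91; balance after payment £1,470.63.
Month 2: interest £34.56; balance after payment £1,455.19.
Month 3: interest £34.20; balance after payment £1,439.39.
Month 4: interest £33.83; balance after payment £1,423.22.
Month 5: interest £33.45; balance after payment £1,406.66.
Month 6: interest £33.06; balance after payment £1,389.72.
Month 7: interest £32.66; balance after payment £1,372.38.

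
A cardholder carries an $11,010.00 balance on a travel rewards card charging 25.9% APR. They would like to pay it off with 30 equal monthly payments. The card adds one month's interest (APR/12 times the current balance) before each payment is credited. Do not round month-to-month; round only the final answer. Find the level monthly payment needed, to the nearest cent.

Monthly rate r = 25.9%/12 = 2.15833% = 0.0215833.
Level-payment amortization: P = B₀·r / (1 − (1+r)^(−n)) = 11010.00·0.0215833 / (1 − 1.02158^(−30)).
Denominator 1 − (1+r)^(−30) = 0.473029832.
P = 237.632 / 0.473029832 ≈ 502.36.

$502.36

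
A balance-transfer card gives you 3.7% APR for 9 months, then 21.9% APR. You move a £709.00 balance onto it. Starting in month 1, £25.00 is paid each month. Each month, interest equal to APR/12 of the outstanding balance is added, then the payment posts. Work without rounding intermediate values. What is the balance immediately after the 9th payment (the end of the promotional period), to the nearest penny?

£501.12

Promo months 1–9 at r₀ = 3.7%/12 = 0.00308333; months 10+ at r₁ = 21.9%/12 = 0.01825.
After month 9: iterate B ← B·(1+r₀) − £25.00 for 9 months → £501.12.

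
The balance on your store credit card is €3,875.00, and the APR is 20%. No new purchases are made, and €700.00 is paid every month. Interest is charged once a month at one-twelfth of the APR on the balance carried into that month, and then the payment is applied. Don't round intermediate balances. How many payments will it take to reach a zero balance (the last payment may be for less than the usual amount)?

6 months

Monthly rate r = 20%/12 = 1.66667% = 0.0166667.
Recurrence: B ← B·(1+r) − €700.00.
Month 1: interest €64.58; balance after payment €3,239.58.
Month 2: interest €53.99; balance after payment €2,593.58.
Month 3: interest €43.23; balance after payment €1,936.80.
Month 4: interest €32.28; balance after payment €1,269.08.
Month 5: interest €21.15; balance after payment €590.23.
Month 6: interest €9.84; balance after payment €0.00.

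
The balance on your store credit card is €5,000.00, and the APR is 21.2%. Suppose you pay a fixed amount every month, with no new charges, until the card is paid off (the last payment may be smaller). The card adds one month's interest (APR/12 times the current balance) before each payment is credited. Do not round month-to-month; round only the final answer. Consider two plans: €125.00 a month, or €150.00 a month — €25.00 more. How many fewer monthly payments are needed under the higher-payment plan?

Monthly rate r = 21.2%/12 = 1.76667% = 0.0176667.
At €125.00/mo: n = ⌈−ln(1 − rB₀/P)/ln(1+r)⌉ = 71 payments (last €4.15); total interest = total paid − €5,000.00 = €3,754.15.
At €150.00/mo: 51 payments (last €113.91); total interest €2,613.91.
Payments saved = 71 − 51 = 20.

20 fewer payments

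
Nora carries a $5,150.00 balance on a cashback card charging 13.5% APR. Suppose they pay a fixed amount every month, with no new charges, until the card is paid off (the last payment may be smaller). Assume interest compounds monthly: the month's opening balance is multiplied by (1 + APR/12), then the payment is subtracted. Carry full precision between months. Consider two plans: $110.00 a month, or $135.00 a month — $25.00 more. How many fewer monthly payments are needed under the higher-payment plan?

Monthly rate r = 13.5%/12 = 1.125% = 0.01125.
At $110.00/mo: n = ⌈−ln(1 − rB₀/P)/ln(1+r)⌉ = 67 payments (last $95.26); total interest = total paid − $5,150.00 = $2,205.26.
At $135.00/mo: 51 payments (last $15.75); total interest $1,615.75.
Payments saved = 67 − 51 = 16.

16 fewer payments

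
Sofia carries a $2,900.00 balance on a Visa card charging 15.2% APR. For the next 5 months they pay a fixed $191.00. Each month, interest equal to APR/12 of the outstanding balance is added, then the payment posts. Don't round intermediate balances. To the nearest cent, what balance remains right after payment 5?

$2,108.88

Monthly rate r = 15.2%/12 = 1.26667% = 0.0126667.
Each month: B ← B·(1+r) − $191.00.
Month 1: interest $36.73; balance after payment $2,745.73.
Month 2: interest $34.78; balance after payment $2,589.51.
Month 3: interest $32.80; balance after payment $2,431.31.
Month 4: interest $30.80; balance after payment $2,271.11.
Month 5: interest $28.77; balance after payment $2,108.88.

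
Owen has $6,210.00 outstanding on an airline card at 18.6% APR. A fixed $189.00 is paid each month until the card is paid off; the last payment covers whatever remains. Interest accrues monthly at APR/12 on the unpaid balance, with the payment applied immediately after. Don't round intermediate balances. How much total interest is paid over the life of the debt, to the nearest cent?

$2,537.90

Monthly rate r = 18.6%/12 = 1.55% = 0.0155.
Payoff takes n = ⌈−ln(1 − rB₀/P)/ln(1+r)⌉ = ⌈46.284⌉ = 47 payments; the last is $53.90.
Total paid = 46·$189.00 + $53.90 = $8,747.90.
Total interest = total paid − principal = $8,747.90 − $6,210.00 = $2,537.90.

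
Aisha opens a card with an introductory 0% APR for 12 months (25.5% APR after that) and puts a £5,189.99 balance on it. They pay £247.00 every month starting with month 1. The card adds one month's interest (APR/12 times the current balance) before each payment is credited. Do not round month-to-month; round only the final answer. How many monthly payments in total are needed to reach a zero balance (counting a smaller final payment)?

Promo months 1–12 at r₀ = 0%/12 = 0; months 13+ at r₁ = 25.5%/12 = 0.02125.
After month 12 (no interest yet): B = £5,189.99 − 12·£247.00 = £2,225.99.
Then at r₁ with £247.00/mo: n₂ = −ln(1 − r₁·B/P)/ln(1+r₁) ≈ 10.11 → 11 more payments.

23 payments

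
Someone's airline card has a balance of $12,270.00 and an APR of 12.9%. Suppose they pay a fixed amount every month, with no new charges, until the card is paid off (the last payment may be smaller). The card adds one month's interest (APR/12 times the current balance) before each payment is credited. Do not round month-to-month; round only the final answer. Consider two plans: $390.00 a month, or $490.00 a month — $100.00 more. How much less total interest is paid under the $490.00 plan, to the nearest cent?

$685.59

Monthly rate r = 12.9%/12 = 1.075% = 0.01075.
At $390.00/mo: n = ⌈−ln(1 − rB₀/P)/ln(1+r)⌉ = 39 payments (last $237.19); total interest = total paid − $12,270.00 = $2,787.19.
At $490.00/mo: 30 payments (last $161.60); total interest $2,101.60.
Interest saved = $2,787.19 − $2,101.60 = $685.59.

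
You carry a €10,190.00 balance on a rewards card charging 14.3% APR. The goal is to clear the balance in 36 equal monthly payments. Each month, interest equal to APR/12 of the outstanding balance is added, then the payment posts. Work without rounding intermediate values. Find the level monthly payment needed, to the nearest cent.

€349.76

Monthly rate r = 14.3%/12 = 1.19167% = 0.0119167.
Level-payment amortization: P = B₀·r / (1 − (1+r)^(−n)) = 10190.00·0.0119167 / (1 − 1.01192^(−36)).
Denominator 1 − (1+r)^(−36) = 0.347186635.
P = 121.431 / 0.347186635 ≈ 349.76.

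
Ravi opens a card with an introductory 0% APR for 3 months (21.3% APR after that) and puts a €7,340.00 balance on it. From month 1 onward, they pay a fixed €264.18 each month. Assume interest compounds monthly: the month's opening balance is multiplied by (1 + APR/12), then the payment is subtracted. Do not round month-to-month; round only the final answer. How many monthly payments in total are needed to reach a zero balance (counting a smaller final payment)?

Promo months 1–3 at r₀ = 0%/12 = 0; months 4+ at r₁ = 21.3%/12 = 0.01775.
After month 3 (no interest yet): B = €7,340.00 − 3·€264.18 = €6,547.46.
Then at r₁ with €264.18/mo: n₂ = −ln(1 − r₁·B/P)/ln(1+r₁) ≈ 32.95 → 33 more payments.

36 months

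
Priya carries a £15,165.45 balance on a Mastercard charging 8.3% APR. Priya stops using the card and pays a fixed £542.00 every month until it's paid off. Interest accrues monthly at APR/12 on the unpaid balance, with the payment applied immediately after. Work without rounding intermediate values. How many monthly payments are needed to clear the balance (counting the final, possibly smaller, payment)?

Monthly rate r = 8.3%/12 = 0.691667% = 0.00691667.
Recurrence: B ← B·(1+r) − £542.00.
Month 1: interest £104.89; balance after payment £14,728.34.
Month 2: interest £101.87; balance after payment £14,288.22.
Closed form: n = −ln(1 − rB₀/P)/ln(1+r) = −ln(0.80647)/ln(1.00692) ≈ 31.205, so the balance reaches zero during payment 32.

32 months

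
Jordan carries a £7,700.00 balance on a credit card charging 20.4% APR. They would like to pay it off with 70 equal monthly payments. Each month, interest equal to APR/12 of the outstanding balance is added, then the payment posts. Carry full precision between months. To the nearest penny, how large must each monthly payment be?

Monthly rate r = 20.4%/12 = 1.7% = 0.017.
Level-payment amortization: P = B₀·r / (1 − (1+r)^(−n)) = 7700.00·0.017 / (1 − 1.017^(−70)).
Denominator 1 − (1+r)^(−70) = 0.692720707.
P = 130.9 / 0.692720707 ≈ 188.97.

£188.97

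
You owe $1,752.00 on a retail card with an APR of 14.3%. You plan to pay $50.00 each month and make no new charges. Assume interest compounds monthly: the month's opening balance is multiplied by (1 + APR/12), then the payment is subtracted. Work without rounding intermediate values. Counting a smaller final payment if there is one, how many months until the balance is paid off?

Monthly rate r = 14.3%/12 = 1.19167% = 0.0119167.
Recurrence: B ← B·(1+r) − $50.00.
Month 1: interest $20.88; balance after payment $1,722.88.
Month 2: interest $20.53; balance after payment $1,693.41.
Closed form: n = −ln(1 − rB₀/P)/ln(1+r) = −ln(0.58244)/ln(1.01192) ≈ 45.629, so the balance reaches zero during payment 46.

46 payments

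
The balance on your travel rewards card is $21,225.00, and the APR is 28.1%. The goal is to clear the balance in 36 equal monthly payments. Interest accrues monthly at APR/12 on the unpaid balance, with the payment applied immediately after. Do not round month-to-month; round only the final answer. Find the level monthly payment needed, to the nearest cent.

$879.09

Monthly rate r = 28.1%/12 = 2.34167% = 0.0234167.
Level-payment amortization: P = B₀·r / (1 − (1+r)^(−n)) = 21225.00·0.0234167 / (1 − 1.02342^(−36)).
Denominator 1 − (1+r)^(−36) = 0.565379178.
P = 497.019 / 0.565379178 ≈ 879.09.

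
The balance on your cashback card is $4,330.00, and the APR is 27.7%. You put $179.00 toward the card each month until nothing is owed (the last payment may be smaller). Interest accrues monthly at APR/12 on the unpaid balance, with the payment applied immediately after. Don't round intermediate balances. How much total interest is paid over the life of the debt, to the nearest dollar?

Monthly rate r = 27.7%/12 = 2.30833% = 0.0230833.
Payoff takes n = ⌈−ln(1 − rB₀/P)/ln(1+r)⌉ = ⌈35.814⌉ = 36 payments; the last is $146.07.
Total paid = 35·$179.00 + $146.07 = $6,411.07.
Total interest = total paid − principal = $6,411.07 − $4,330.00 = $2,081.07.

$2,081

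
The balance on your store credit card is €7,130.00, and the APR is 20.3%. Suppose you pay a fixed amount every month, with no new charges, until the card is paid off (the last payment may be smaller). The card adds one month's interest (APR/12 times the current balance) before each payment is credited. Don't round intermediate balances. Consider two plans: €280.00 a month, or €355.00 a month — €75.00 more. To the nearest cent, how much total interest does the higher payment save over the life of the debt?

€619.48

Monthly rate r = 20.3%/12 = 1.69167% = 0.0169167.
At €280.00/mo: n = ⌈−ln(1 − rB₀/P)/ln(1+r)⌉ = 34 payments (last €165.67); total interest = total paid − €7,130.00 = €2,275.67.
At €355.00/mo: 25 payments (last €266.19); total interest €1,656.19.
Interest saved = €2,275.67 − €1,656.19 = €619.48.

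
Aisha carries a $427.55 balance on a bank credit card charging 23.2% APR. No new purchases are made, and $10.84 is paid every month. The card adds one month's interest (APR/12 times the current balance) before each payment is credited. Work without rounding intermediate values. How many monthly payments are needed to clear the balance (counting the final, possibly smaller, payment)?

Monthly rate r = 23.2%/12 = 1.93333% = 0.0193333.
Recurrence: B ← B·(1+r) − $10.84.
Month 1: interest $8.27; balance after payment $424.98.
Month 2: interest $8.22; balance after payment $422.35.
Closed form: n = −ln(1 − rB₀/P)/ln(1+r) = −ln(0.23746)/ln(1.01933) ≈ 75.084, so the balance reaches zero during payment 76.

76 months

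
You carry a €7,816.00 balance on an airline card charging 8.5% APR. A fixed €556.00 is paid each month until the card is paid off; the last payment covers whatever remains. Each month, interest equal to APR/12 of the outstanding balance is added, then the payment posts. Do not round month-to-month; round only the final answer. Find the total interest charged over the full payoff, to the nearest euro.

Monthly rate r = 8.5%/12 = 0.708333% = 0.00708333.
Payoff takes n = ⌈−ln(1 − rB₀/P)/ln(1+r)⌉ = ⌈14.860⌉ = 15 payments; the last is €478.43.
Total paid = 14·€556.00 + €478.43 = €8,262.43.
Total interest = total paid − principal = €8,262.43 − €7,816.00 = €446.43.

€446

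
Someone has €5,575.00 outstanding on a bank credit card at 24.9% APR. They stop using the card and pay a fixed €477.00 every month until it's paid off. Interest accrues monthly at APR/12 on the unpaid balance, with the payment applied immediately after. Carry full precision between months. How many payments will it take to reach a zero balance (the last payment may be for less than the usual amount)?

Monthly rate r = 24.9%/12 = 2.075% = 0.02075.
Recurrence: B ← B·(1+r) − €477.00.
Month 1: interest €115.68; balance after payment €5,213.68.
Month 2: interest €108.18; balance after payment €4,844.87.
Closed form: n = −ln(1 − rB₀/P)/ln(1+r) = −ln(0.75748)/ln(1.02075) ≈ 13.524, so the balance reaches zero during payment 14.

14 months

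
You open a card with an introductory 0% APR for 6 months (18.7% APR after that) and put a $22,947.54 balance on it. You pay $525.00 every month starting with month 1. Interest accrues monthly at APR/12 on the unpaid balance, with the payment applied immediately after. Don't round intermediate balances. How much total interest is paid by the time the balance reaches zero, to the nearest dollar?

$10,280

Promo months 1–6 at r₀ = 0%/12 = 0; months 7+ at r₁ = 18.7%/12 = 0.0155833.
After month 6 (no interest yet): B = $22,947.54 − 6·$525.00 = $19,797.54.
Then at r₁ with $525.00/mo: n₂ = −ln(1 − r₁·B/P)/ln(1+r₁) ≈ 57.29 → 58 more payments.
Total paid = 63·$525.00 + $152.31 = $33,227.31; interest = $33,227.31 − $22,947.54 = $10,279.77.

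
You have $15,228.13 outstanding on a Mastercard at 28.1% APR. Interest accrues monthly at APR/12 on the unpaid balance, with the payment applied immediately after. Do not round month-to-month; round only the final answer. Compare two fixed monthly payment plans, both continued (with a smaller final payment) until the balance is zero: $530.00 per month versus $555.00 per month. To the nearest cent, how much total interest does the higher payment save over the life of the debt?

$917.04

Monthly rate r = 28.1%/12 = 2.34167% = 0.0234167.
At $530.00/mo: n = ⌈−ln(1 − rB₀/P)/ln(1+r)⌉ = 49 payments (last $142.90); total interest = total paid − $15,228.13 = $10,354.77.
At $555.00/mo: 45 payments (last $245.86); total interest $9,437.73.
Interest saved = $10,354.77 − $9,437.73 = $917.04.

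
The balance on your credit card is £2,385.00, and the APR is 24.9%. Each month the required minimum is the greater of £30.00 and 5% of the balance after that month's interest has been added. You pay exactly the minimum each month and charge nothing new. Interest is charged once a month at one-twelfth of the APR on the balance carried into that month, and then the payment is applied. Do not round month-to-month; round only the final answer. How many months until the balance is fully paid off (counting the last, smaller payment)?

Monthly rate r = 24.9%/12 = 2.075% = 0.02075.
While 5% of the post-interest balance exceeds £30.00, each month B ← (B·(1+r))·(1 − 0.05), i.e. B shrinks by the factor (1+r)·0.95 = 0.96971.
This holds for months 1–46. Entering month 47 the balance is £579.52; 5% of the post-interest balance is now below £30.00, so the flat £30.00 minimum applies from here.
From month 47 a fixed £30.00 at rate r clears £579.52 in 25 more payments. Total: 46 + 25 = 71 months.

71 months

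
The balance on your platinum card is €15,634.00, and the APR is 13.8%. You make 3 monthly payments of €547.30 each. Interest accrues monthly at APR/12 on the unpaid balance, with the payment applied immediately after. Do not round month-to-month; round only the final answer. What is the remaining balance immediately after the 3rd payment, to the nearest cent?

Monthly rate r = 13.8%/12 = 1.15% = 0.0115.
Each month: B ← B·(1+r) − €547.30.
Month 1: interest €179.79; balance after payment €15,266.49.
Month 2: interest €175.56; balance after payment €14,894.76.
Month 3: interest €171.29; balance after payment €14,518.75.

€14,518.75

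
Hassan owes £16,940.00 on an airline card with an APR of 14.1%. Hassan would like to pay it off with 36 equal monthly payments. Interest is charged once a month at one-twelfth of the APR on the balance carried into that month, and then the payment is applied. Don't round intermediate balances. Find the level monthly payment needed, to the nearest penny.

Monthly rate r = 14.1%/12 = 1.175% = 0.01175.
Level-payment amortization: P = B₀·r / (1 − (1+r)^(−n)) = 16940.00·0.01175 / (1 − 1.01175^(−36)).
Denominator 1 − (1+r)^(−36) = 0.343304062.
P = 199.045 / 0.343304062 ≈ 579.79.

£579.79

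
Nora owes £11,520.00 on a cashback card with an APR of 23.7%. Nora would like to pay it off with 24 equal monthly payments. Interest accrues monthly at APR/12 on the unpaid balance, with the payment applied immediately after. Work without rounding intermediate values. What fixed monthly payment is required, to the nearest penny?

£607.35

Monthly rate r = 23.7%/12 = 1.975% = 0.01975.
Level-payment amortization: P = B₀·r / (1 − (1+r)^(−n)) = 11520.00·0.01975 / (1 − 1.01975^(−24)).
Denominator 1 − (1+r)^(−24) = 0.374610098.
P = 227.52 / 0.374610098 ≈ 607.35.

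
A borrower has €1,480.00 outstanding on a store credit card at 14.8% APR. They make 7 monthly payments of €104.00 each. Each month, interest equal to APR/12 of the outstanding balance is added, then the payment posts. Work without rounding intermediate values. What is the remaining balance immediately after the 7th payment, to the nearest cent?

€857.10

Monthly rate r = 14.8%/12 = 1.23333% = 0.0123333.
Each month: B ← B·(1+r) − €104.00.
Month 1: interest €18.25; balance after payment €1,394.25.
Month 2: interest €17.20; balance after payment €1,307.45.
Month 3: interest €16.13; balance after payment €1,219.57.
Month 4: interest €15.04; balance after payment €1,130.62.
Month 5: interest €13.94; balance after payment €1,040.56.
Month 6: interest €12.83; balance after payment €949.39.
Month 7: interest €11.71; balance after payment €857.10.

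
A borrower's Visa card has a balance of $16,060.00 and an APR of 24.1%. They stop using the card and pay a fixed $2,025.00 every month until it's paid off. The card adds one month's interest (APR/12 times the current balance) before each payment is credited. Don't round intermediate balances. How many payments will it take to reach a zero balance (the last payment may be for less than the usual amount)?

9 months

Monthly rate r = 24.1%/12 = 2.00833% = 0.0200833.
Recurrence: B ← B·(1+r) − $2,025.00.
Month 1: interest $322.54; balance after payment $14,357.54.
Month 2: interest $288.35; balance after payment $12,620.89.
Closed form: n = −ln(1 − rB₀/P)/ln(1+r) = −ln(0.84072)/ln(1.02008) ≈ 8.725, so the balance reaches zero during payment 9.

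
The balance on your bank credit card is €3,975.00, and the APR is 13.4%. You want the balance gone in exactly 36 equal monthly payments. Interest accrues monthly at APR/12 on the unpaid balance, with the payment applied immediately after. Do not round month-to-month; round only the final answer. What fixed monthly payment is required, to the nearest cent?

Monthly rate r = 13.4%/12 = 1.11667% = 0.0111667.
Level-payment amortization: P = B₀·r / (1 − (1+r)^(−n)) = 3975.00·0.0111667 / (1 − 1.01117^(−36)).
Denominator 1 − (1+r)^(−36) = 0.329527151.
P = 44.3875 / 0.329527151 ≈ 134.70.

€134.70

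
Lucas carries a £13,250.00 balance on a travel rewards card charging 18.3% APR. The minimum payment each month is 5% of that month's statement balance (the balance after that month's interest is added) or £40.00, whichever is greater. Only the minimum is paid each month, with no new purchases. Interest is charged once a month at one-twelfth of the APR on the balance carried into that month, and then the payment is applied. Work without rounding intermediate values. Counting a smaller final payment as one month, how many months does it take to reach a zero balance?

Monthly rate r = 18.3%/12 = 1.525% = 0.01525.
While 5% of the post-interest balance exceeds £40.00, each month B ← (B·(1+r))·(1 − 0.05), i.e. B shrinks by the factor (1+r)·0.95 = 0.96449.
This holds for months 1–79. Entering month 80 the balance is £761.46; 5% of the post-interest balance is now below £40.00, so the flat £40.00 minimum applies from here.
From month 80 a fixed £40.00 at rate r clears £761.46 in 23 more payments. Total: 79 + 23 = 102 months.

102 months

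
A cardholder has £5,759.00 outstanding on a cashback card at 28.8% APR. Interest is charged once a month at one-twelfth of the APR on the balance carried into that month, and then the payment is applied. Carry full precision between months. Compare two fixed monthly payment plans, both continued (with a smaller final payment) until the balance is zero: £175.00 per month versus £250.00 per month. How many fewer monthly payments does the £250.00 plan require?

Monthly rate r = 28.8%/12 = 2.4% = 0.024.
At £175.00/mo: n = ⌈−ln(1 − rB₀/P)/ln(1+r)⌉ = 66 payments (last £134.29); total interest = total paid − £5,759.00 = £5,750.29.
At £250.00/mo: 34 payments (last £234.68); total interest £2,725.68.
Payments saved = 66 − 34 = 32.

32 fewer payments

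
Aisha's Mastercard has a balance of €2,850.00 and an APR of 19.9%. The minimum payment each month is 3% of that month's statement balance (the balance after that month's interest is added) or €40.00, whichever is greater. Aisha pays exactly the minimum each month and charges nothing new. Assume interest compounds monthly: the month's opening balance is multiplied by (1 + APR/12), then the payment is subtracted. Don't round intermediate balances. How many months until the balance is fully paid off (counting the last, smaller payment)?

Monthly rate r = 19.9%/12 = 1.65833% = 0.0165833.
While 3% of the post-interest balance exceeds €40.00, each month B ← (B·(1+r))·(1 − 0.03), i.e. B shrinks by the factor (1+r)·0.97 = 0.98609.
This holds for months 1–56. Entering month 57 the balance is €1,300.38; 3% of the post-interest balance is now below €40.00, so the flat €40.00 minimum applies from here.
From month 57 a fixed €40.00 at rate r clears €1,300.38 in 48 more payments. Total: 56 + 48 = 104 months.

104 months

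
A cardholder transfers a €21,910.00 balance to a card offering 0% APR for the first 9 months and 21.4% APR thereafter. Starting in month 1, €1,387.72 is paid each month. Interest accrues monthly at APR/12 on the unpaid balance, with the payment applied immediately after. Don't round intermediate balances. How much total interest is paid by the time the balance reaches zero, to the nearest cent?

Promo months 1–9 at r₀ = 0%/12 = 0; months 10+ at r₁ = 21.4%/12 = 0.0178333.
After month 9 (no interest yet): B = €21,910.00 − 9·€1,387.72 = €9,420.52.
Then at r₁ with €1,387.72/mo: n₂ = −ln(1 − r₁·B/P)/ln(1+r₁) ≈ 7.30 → 8 more payments.
Total paid = 16·€1,387.72 + €419.21 = €22,622.73; interest = €22,622.73 − €21,910.00 = €712.73.

€712.73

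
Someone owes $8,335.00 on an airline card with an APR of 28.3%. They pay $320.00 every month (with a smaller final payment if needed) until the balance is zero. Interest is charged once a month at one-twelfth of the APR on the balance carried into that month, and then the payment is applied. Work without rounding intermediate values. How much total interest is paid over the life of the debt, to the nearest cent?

Monthly rate r = 28.3%/12 = 2.35833% = 0.0235833.
Payoff takes n = ⌈−ln(1 − rB₀/P)/ln(1+r)⌉ = ⌈40.868⌉ = 41 payments; the last is $278.31.
Total paid = 40·$320.00 + $278.31 = $13,078.31.
Total interest = total paid − principal = $13,078.31 − $8,335.00 = $4,743.31.

$4,743.31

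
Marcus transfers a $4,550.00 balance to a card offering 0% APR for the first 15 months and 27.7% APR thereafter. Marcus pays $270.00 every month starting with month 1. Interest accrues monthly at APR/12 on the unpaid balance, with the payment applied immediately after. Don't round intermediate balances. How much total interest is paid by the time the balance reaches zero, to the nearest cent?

$17.12

Promo months 1–15 at r₀ = 0%/12 = 0; months 16+ at r₁ = 27.7%/12 = 0.0230833.
After month 15 (no interest yet): B = $4,550.00 − 15·$270.00 = $500.00.
Then at r₁ with $270.00/mo: n₂ = −ln(1 − r₁·B/P)/ln(1+r₁) ≈ 1.91 → 2 more payments.
Total paid = 16·$270.00 + $247.12 = $4,567.12; interest = $4,567.12 − $4,550.00 = $17.12.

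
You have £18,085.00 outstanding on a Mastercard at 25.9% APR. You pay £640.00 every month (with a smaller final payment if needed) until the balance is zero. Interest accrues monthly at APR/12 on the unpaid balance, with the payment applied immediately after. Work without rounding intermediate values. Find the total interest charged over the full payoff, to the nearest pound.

Monthly rate r = 25.9%/12 = 2.15833% = 0.0215833.
Payoff takes n = ⌈−ln(1 − rB₀/P)/ln(1+r)⌉ = ⌈44.084⌉ = 45 payments; the last is £53.97.
Total paid = 44·£640.00 + £53.97 = £28,213.97.
Total interest = total paid − principal = £28,213.97 − £18,085.00 = £10,128.97.

£10,129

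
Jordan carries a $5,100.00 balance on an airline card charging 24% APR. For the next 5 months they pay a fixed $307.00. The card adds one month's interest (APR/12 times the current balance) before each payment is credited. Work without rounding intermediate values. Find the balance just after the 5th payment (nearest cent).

Monthly rate r = 24%/12 = 2% = 0.02.
Each month: B ← B·(1+r) − $307.00.
Month 1: interest $102.00; balance after payment $4,895.00.
Month 2: interest $97.90; balance after payment $4,685.90.
Month 3: interest $93.72; balance after payment $4,472.62.
Month 4: interest $89.45; balance after payment $4,255.07.
Month 5: interest $85.10; balance after payment $4,033.17.

$4,033.17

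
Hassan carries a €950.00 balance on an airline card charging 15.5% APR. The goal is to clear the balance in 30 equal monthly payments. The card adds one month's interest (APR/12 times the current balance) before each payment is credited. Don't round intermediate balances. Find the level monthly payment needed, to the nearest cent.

€38.40

Monthly rate r = 15.5%/12 = 1.29167% = 0.0129167.
Level-payment amortization: P = B₀·r / (1 − (1+r)^(−n)) = 950.00·0.0129167 / (1 − 1.01292^(−30)).
Denominator 1 − (1+r)^(−30) = 0.319562115.
P = 12.2708 / 0.319562115 ≈ 38.40.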